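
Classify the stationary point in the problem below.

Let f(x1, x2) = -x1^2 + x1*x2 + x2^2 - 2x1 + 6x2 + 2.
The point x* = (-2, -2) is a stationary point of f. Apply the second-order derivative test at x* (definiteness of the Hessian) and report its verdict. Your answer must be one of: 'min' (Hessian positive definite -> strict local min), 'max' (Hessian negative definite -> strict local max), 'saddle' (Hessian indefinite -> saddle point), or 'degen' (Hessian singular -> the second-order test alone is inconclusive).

Compute the Hessian H = grad^2 f:
  H = [[-2, 1], [1, 2]]
Verify stationarity: grad f(x*) = H x* + g = (0, 0).
Eigenvalues of H: -2.2361, 2.2361.
Eigenvalues have mixed signs, so H is indefinite -> x* is a saddle point.

saddle


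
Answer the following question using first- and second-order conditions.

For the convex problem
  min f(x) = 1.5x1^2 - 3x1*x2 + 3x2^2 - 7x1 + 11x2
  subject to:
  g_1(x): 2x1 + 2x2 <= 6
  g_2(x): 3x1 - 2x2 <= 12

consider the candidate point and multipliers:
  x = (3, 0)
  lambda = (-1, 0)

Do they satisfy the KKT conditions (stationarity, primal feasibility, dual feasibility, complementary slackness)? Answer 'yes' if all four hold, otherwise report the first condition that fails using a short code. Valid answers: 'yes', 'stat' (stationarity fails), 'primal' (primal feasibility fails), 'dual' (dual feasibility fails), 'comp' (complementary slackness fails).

Gradient of f: grad f(x) = Q x + c = (2, 2)
Constraint values g_i(x) = a_i^T x - b_i:
  g_1((3, 0)) = 0
  g_2((3, 0)) = -3
Stationarity residual: grad f(x) + sum_i lambda_i a_i = (0, 0)
  -> stationarity OK
Primal feasibility (all g_i <= 0): OK
Dual feasibility (all lambda_i >= 0): FAILS
Complementary slackness (lambda_i * g_i(x) = 0 for all i): OK

Verdict: the first failing condition is dual_feasibility -> dual.

dual


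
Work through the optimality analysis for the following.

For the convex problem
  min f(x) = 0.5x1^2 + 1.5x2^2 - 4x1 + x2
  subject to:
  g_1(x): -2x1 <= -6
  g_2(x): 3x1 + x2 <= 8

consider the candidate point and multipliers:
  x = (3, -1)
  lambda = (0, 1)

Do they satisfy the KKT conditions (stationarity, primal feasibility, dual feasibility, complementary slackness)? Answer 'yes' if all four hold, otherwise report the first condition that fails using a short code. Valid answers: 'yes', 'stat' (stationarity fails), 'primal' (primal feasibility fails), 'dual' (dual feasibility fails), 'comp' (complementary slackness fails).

Gradient of f: grad f(x) = Q x + c = (-1, -2)
Constraint values g_i(x) = a_i^T x - b_i:
  g_1((3, -1)) = 0
  g_2((3, -1)) = 0
Stationarity residual: grad f(x) + sum_i lambda_i a_i = (2, -1)
  -> stationarity FAILS
Primal feasibility (all g_i <= 0): OK
Dual feasibility (all lambda_i >= 0): OK
Complementary slackness (lambda_i * g_i(x) = 0 for all i): OK

Verdict: the first failing condition is stationarity -> stat.

stat


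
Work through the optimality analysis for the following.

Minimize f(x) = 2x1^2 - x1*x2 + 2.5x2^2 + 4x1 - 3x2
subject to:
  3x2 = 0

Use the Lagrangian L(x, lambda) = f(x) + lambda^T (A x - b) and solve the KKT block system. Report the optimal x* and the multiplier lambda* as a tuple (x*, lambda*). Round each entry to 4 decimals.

Form the Lagrangian:
  L(x, lambda) = (1/2) x^T Q x + c^T x + lambda^T (A x - b)
Stationarity (grad_x L = 0): Q x + c + A^T lambda = 0.
Primal feasibility: A x = b.

This gives the KKT block system:
  [ Q   A^T ] [ x     ]   [-c ]
  [ A    0  ] [ lambda ] = [ b ]

Solving the linear system:
  x*      = (-1, 0)
  lambda* = (0.6667)
  f(x*)   = -2

x* = (-1, 0), lambda* = (0.6667)


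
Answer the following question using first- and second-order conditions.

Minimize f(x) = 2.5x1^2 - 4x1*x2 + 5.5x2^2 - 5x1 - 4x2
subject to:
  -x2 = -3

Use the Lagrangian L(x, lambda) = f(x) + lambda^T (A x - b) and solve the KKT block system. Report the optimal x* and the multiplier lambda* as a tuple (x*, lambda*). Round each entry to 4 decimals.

Form the Lagrangian:
  L(x, lambda) = (1/2) x^T Q x + c^T x + lambda^T (A x - b)
Stationarity (grad_x L = 0): Q x + c + A^T lambda = 0.
Primal feasibility: A x = b.

This gives the KKT block system:
  [ Q   A^T ] [ x     ]   [-c ]
  [ A    0  ] [ lambda ] = [ b ]

Solving the linear system:
  x*      = (3.4, 3)
  lambda* = (15.4)
  f(x*)   = 8.6

x* = (3.4, 3), lambda* = (15.4)


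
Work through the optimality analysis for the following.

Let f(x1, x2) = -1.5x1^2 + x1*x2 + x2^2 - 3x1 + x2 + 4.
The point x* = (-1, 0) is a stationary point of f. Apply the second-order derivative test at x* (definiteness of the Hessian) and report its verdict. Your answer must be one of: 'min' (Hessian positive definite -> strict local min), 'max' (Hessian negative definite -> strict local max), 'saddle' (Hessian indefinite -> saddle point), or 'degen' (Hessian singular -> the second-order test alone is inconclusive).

Compute the Hessian H = grad^2 f:
  H = [[-3, 1], [1, 2]]
Verify stationarity: grad f(x*) = H x* + g = (0, 0).
Eigenvalues of H: -3.1926, 2.1926.
Eigenvalues have mixed signs, so H is indefinite -> x* is a saddle point.

saddle


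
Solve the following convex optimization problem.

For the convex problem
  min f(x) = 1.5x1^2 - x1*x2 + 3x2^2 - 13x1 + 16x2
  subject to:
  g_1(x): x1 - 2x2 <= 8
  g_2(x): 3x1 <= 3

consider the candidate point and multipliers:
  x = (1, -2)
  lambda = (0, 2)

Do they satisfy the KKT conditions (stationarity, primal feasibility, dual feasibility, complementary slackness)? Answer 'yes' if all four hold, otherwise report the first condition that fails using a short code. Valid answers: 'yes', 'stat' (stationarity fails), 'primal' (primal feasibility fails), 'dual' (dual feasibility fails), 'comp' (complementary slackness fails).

Gradient of f: grad f(x) = Q x + c = (-8, 3)
Constraint values g_i(x) = a_i^T x - b_i:
  g_1((1, -2)) = -3
  g_2((1, -2)) = 0
Stationarity residual: grad f(x) + sum_i lambda_i a_i = (-2, 3)
  -> stationarity FAILS
Primal feasibility (all g_i <= 0): OK
Dual feasibility (all lambda_i >= 0): OK
Complementary slackness (lambda_i * g_i(x) = 0 for all i): OK

Verdict: the first failing condition is stationarity -> stat.

stat


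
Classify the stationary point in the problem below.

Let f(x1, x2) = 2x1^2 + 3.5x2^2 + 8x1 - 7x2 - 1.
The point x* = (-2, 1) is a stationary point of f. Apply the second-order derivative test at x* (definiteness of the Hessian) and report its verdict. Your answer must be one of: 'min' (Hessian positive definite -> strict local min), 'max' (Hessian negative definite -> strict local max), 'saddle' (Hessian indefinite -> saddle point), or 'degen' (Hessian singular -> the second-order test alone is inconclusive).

Compute the Hessian H = grad^2 f:
  H = [[4, 0], [0, 7]]
Verify stationarity: grad f(x*) = H x* + g = (0, 0).
Eigenvalues of H: 4, 7.
Both eigenvalues > 0, so H is positive definite -> x* is a strict local min.

min


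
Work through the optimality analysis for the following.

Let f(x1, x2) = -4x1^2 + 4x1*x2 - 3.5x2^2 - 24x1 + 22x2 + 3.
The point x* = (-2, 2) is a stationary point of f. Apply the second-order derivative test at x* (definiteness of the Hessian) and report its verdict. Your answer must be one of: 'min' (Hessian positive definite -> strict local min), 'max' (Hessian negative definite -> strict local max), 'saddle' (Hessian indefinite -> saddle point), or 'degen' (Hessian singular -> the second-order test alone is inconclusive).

Compute the Hessian H = grad^2 f:
  H = [[-8, 4], [4, -7]]
Verify stationarity: grad f(x*) = H x* + g = (0, 0).
Eigenvalues of H: -11.5311, -3.4689.
Both eigenvalues < 0, so H is negative definite -> x* is a strict local max.

max


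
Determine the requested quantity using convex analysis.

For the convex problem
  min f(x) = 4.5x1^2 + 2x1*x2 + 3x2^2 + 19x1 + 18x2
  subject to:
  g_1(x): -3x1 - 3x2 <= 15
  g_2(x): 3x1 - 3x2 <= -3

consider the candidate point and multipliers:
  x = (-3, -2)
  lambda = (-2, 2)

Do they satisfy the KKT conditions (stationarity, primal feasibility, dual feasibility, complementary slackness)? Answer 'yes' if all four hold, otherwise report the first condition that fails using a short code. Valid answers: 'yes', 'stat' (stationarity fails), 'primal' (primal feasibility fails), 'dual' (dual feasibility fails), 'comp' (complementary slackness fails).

Gradient of f: grad f(x) = Q x + c = (-12, 0)
Constraint values g_i(x) = a_i^T x - b_i:
  g_1((-3, -2)) = 0
  g_2((-3, -2)) = 0
Stationarity residual: grad f(x) + sum_i lambda_i a_i = (0, 0)
  -> stationarity OK
Primal feasibility (all g_i <= 0): OK
Dual feasibility (all lambda_i >= 0): FAILS
Complementary slackness (lambda_i * g_i(x) = 0 for all i): OK

Verdict: the first failing condition is dual_feasibility -> dual.

dual


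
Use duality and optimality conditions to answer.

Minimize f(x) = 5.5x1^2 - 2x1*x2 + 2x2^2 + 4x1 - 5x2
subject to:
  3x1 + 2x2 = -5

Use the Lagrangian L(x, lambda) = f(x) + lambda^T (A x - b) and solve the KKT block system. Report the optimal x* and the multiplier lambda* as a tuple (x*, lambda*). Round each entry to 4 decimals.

Form the Lagrangian:
  L(x, lambda) = (1/2) x^T Q x + c^T x + lambda^T (A x - b)
Stationarity (grad_x L = 0): Q x + c + A^T lambda = 0.
Primal feasibility: A x = b.

This gives the KKT block system:
  [ Q   A^T ] [ x     ]   [-c ]
  [ A    0  ] [ lambda ] = [ b ]

Solving the linear system:
  x*      = (-1.2115, -0.6827)
  lambda* = (2.6538)
  f(x*)   = 5.9183

x* = (-1.2115, -0.6827), lambda* = (2.6538)


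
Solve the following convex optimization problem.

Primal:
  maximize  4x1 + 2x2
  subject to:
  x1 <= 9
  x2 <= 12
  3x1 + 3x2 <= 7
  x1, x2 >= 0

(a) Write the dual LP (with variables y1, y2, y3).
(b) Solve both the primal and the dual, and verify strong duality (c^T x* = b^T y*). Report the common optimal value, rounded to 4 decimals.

The standard primal-dual pair for 'max c^T x s.t. A x <= b, x >= 0' is:
  Dual:  min b^T y  s.t.  A^T y >= c,  y >= 0.

So the dual LP is:
  minimize  9y1 + 12y2 + 7y3
  subject to:
    y1 + 3y3 >= 4
    y2 + 3y3 >= 2
    y1, y2, y3 >= 0

Solving the primal: x* = (2.3333, 0).
  primal value c^T x* = 9.3333.
Solving the dual: y* = (0, 0, 1.3333).
  dual value b^T y* = 9.3333.
Strong duality: c^T x* = b^T y*. Confirmed.

9.3333


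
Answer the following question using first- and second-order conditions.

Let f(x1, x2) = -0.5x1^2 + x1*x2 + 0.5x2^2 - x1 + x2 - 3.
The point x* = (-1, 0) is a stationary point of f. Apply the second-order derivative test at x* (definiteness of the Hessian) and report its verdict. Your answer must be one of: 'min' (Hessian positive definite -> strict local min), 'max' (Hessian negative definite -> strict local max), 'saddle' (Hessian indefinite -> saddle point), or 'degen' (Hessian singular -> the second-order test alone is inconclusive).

Compute the Hessian H = grad^2 f:
  H = [[-1, 1], [1, 1]]
Verify stationarity: grad f(x*) = H x* + g = (0, 0).
Eigenvalues of H: -1.4142, 1.4142.
Eigenvalues have mixed signs, so H is indefinite -> x* is a saddle point.

saddle


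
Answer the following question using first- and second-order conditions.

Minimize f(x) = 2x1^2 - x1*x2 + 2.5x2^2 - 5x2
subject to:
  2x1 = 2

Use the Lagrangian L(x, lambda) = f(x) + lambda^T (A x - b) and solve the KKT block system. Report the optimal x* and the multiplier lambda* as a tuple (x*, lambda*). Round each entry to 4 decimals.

Form the Lagrangian:
  L(x, lambda) = (1/2) x^T Q x + c^T x + lambda^T (A x - b)
Stationarity (grad_x L = 0): Q x + c + A^T lambda = 0.
Primal feasibility: A x = b.

This gives the KKT block system:
  [ Q   A^T ] [ x     ]   [-c ]
  [ A    0  ] [ lambda ] = [ b ]

Solving the linear system:
  x*      = (1, 1.2)
  lambda* = (-1.4)
  f(x*)   = -1.6

x* = (1, 1.2), lambda* = (-1.4)


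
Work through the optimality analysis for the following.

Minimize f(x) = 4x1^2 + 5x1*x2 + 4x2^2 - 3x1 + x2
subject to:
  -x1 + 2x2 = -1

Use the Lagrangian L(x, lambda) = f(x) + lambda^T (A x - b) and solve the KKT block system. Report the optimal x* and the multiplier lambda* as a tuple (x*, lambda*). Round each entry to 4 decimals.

Form the Lagrangian:
  L(x, lambda) = (1/2) x^T Q x + c^T x + lambda^T (A x - b)
Stationarity (grad_x L = 0): Q x + c + A^T lambda = 0.
Primal feasibility: A x = b.

This gives the KKT block system:
  [ Q   A^T ] [ x     ]   [-c ]
  [ A    0  ] [ lambda ] = [ b ]

Solving the linear system:
  x*      = (0.4667, -0.2667)
  lambda* = (-0.6)
  f(x*)   = -1.1333

x* = (0.4667, -0.2667), lambda* = (-0.6)


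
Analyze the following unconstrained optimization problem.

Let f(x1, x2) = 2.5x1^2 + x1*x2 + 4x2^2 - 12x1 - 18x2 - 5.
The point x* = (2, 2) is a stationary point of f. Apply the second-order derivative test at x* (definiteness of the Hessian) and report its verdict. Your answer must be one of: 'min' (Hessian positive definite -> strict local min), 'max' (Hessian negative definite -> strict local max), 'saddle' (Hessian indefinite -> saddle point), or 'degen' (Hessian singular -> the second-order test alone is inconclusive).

Compute the Hessian H = grad^2 f:
  H = [[5, 1], [1, 8]]
Verify stationarity: grad f(x*) = H x* + g = (0, 0).
Eigenvalues of H: 4.6972, 8.3028.
Both eigenvalues > 0, so H is positive definite -> x* is a strict local min.

min


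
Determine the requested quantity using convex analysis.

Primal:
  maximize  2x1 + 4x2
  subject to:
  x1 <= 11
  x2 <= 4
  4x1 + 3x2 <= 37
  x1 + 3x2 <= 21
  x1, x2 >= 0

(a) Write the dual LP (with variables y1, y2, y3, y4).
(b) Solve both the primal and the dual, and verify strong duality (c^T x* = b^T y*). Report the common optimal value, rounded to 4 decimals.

The standard primal-dual pair for 'max c^T x s.t. A x <= b, x >= 0' is:
  Dual:  min b^T y  s.t.  A^T y >= c,  y >= 0.

So the dual LP is:
  minimize  11y1 + 4y2 + 37y3 + 21y4
  subject to:
    y1 + 4y3 + y4 >= 2
    y2 + 3y3 + 3y4 >= 4
    y1, y2, y3, y4 >= 0

Solving the primal: x* = (6.25, 4).
  primal value c^T x* = 28.5.
Solving the dual: y* = (0, 2.5, 0.5, 0).
  dual value b^T y* = 28.5.
Strong duality: c^T x* = b^T y*. Confirmed.

28.5


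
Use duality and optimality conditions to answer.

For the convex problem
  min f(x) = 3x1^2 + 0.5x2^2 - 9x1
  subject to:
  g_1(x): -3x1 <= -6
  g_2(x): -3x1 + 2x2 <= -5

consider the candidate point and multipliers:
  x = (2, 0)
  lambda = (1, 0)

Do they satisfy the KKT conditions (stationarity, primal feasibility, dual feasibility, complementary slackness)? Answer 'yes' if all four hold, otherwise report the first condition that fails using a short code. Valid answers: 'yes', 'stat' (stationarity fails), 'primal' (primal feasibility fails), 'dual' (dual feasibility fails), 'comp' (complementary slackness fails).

Gradient of f: grad f(x) = Q x + c = (3, 0)
Constraint values g_i(x) = a_i^T x - b_i:
  g_1((2, 0)) = 0
  g_2((2, 0)) = -1
Stationarity residual: grad f(x) + sum_i lambda_i a_i = (0, 0)
  -> stationarity OK
Primal feasibility (all g_i <= 0): OK
Dual feasibility (all lambda_i >= 0): OK
Complementary slackness (lambda_i * g_i(x) = 0 for all i): OK

Verdict: yes, KKT holds.

yes


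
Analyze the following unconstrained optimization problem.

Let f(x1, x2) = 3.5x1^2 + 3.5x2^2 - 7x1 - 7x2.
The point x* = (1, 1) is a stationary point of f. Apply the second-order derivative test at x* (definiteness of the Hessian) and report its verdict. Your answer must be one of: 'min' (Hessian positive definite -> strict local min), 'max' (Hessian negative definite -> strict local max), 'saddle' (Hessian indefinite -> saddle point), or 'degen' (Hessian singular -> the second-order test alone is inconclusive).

Compute the Hessian H = grad^2 f:
  H = [[7, 0], [0, 7]]
Verify stationarity: grad f(x*) = H x* + g = (0, 0).
Eigenvalues of H: 7, 7.
Both eigenvalues > 0, so H is positive definite -> x* is a strict local min.

min


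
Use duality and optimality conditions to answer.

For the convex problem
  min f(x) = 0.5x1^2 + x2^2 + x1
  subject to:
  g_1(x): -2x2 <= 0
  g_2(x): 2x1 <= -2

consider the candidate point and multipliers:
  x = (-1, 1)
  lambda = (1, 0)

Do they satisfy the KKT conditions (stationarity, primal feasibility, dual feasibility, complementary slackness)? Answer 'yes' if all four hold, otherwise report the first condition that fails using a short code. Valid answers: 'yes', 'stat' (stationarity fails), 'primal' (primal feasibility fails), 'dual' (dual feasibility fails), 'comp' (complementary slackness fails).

Gradient of f: grad f(x) = Q x + c = (0, 2)
Constraint values g_i(x) = a_i^T x - b_i:
  g_1((-1, 1)) = -2
  g_2((-1, 1)) = 0
Stationarity residual: grad f(x) + sum_i lambda_i a_i = (0, 0)
  -> stationarity OK
Primal feasibility (all g_i <= 0): OK
Dual feasibility (all lambda_i >= 0): OK
Complementary slackness (lambda_i * g_i(x) = 0 for all i): FAILS

Verdict: the first failing condition is complementary_slackness -> comp.

comp


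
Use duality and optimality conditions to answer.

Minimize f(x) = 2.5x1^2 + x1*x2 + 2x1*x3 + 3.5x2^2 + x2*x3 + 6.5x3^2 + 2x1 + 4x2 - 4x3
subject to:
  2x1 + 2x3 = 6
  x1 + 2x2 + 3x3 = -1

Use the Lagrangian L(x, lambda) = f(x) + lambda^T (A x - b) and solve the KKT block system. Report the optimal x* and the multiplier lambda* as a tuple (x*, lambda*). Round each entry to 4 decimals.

Form the Lagrangian:
  L(x, lambda) = (1/2) x^T Q x + c^T x + lambda^T (A x - b)
Stationarity (grad_x L = 0): Q x + c + A^T lambda = 0.
Primal feasibility: A x = b.

This gives the KKT block system:
  [ Q   A^T ] [ x     ]   [-c ]
  [ A    0  ] [ lambda ] = [ b ]

Solving the linear system:
  x*      = (2.619, -2.381, 0.381)
  lambda* = (-9.1548, 4.8333)
  f(x*)   = 26.9762

x* = (2.619, -2.381, 0.381), lambda* = (-9.1548, 4.8333)


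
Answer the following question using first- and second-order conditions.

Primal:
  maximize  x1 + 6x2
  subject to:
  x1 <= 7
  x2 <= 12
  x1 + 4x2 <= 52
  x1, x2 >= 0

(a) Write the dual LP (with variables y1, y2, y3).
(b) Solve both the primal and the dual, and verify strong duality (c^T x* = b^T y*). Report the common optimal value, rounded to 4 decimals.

The standard primal-dual pair for 'max c^T x s.t. A x <= b, x >= 0' is:
  Dual:  min b^T y  s.t.  A^T y >= c,  y >= 0.

So the dual LP is:
  minimize  7y1 + 12y2 + 52y3
  subject to:
    y1 + y3 >= 1
    y2 + 4y3 >= 6
    y1, y2, y3 >= 0

Solving the primal: x* = (4, 12).
  primal value c^T x* = 76.
Solving the dual: y* = (0, 2, 1).
  dual value b^T y* = 76.
Strong duality: c^T x* = b^T y*. Confirmed.

76


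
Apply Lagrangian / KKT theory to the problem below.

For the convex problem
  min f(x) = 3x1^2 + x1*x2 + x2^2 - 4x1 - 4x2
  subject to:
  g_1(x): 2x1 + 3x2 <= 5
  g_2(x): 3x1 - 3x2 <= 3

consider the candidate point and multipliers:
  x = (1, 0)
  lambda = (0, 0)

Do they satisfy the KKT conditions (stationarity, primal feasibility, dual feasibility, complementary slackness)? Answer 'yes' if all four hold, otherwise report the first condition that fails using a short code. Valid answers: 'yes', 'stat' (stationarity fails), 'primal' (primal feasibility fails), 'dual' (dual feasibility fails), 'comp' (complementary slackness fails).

Gradient of f: grad f(x) = Q x + c = (2, -3)
Constraint values g_i(x) = a_i^T x - b_i:
  g_1((1, 0)) = -3
  g_2((1, 0)) = 0
Stationarity residual: grad f(x) + sum_i lambda_i a_i = (2, -3)
  -> stationarity FAILS
Primal feasibility (all g_i <= 0): OK
Dual feasibility (all lambda_i >= 0): OK
Complementary slackness (lambda_i * g_i(x) = 0 for all i): OK

Verdict: the first failing condition is stationarity -> stat.

stat


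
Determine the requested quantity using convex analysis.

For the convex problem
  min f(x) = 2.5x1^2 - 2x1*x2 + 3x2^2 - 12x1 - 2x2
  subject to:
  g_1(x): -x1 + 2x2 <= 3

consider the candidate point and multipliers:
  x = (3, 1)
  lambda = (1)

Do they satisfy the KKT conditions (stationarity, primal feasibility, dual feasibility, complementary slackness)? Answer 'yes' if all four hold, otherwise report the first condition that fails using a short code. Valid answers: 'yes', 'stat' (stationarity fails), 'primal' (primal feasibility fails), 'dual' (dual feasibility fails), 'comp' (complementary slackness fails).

Gradient of f: grad f(x) = Q x + c = (1, -2)
Constraint values g_i(x) = a_i^T x - b_i:
  g_1((3, 1)) = -4
Stationarity residual: grad f(x) + sum_i lambda_i a_i = (0, 0)
  -> stationarity OK
Primal feasibility (all g_i <= 0): OK
Dual feasibility (all lambda_i >= 0): OK
Complementary slackness (lambda_i * g_i(x) = 0 for all i): FAILS

Verdict: the first failing condition is complementary_slackness -> comp.

comp


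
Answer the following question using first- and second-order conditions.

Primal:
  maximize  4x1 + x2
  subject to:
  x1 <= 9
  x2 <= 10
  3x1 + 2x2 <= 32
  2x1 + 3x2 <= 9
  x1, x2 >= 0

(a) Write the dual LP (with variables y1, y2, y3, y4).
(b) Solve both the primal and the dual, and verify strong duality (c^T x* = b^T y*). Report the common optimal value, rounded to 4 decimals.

The standard primal-dual pair for 'max c^T x s.t. A x <= b, x >= 0' is:
  Dual:  min b^T y  s.t.  A^T y >= c,  y >= 0.

So the dual LP is:
  minimize  9y1 + 10y2 + 32y3 + 9y4
  subject to:
    y1 + 3y3 + 2y4 >= 4
    y2 + 2y3 + 3y4 >= 1
    y1, y2, y3, y4 >= 0

Solving the primal: x* = (4.5, 0).
  primal value c^T x* = 18.
Solving the dual: y* = (0, 0, 0, 2).
  dual value b^T y* = 18.
Strong duality: c^T x* = b^T y*. Confirmed.

18


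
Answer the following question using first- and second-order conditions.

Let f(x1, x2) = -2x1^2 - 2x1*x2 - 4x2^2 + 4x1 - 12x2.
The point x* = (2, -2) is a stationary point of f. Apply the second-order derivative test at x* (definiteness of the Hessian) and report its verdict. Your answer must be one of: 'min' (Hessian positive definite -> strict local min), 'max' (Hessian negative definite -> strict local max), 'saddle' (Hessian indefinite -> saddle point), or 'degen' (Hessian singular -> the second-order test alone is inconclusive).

Compute the Hessian H = grad^2 f:
  H = [[-4, -2], [-2, -8]]
Verify stationarity: grad f(x*) = H x* + g = (0, 0).
Eigenvalues of H: -8.8284, -3.1716.
Both eigenvalues < 0, so H is negative definite -> x* is a strict local max.

max


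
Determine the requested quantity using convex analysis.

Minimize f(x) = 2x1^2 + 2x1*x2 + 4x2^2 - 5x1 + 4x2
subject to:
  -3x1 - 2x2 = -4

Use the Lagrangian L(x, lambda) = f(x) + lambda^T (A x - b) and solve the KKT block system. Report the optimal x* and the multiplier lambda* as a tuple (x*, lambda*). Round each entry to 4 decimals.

Form the Lagrangian:
  L(x, lambda) = (1/2) x^T Q x + c^T x + lambda^T (A x - b)
Stationarity (grad_x L = 0): Q x + c + A^T lambda = 0.
Primal feasibility: A x = b.

This gives the KKT block system:
  [ Q   A^T ] [ x     ]   [-c ]
  [ A    0  ] [ lambda ] = [ b ]

Solving the linear system:
  x*      = (1.9375, -0.9062)
  lambda* = (0.3125)
  f(x*)   = -6.0312

x* = (1.9375, -0.9062), lambda* = (0.3125)


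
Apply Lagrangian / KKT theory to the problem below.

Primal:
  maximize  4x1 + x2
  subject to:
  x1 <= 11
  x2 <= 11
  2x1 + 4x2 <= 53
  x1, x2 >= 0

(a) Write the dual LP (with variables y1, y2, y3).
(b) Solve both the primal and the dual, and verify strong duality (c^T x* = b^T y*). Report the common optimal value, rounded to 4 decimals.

The standard primal-dual pair for 'max c^T x s.t. A x <= b, x >= 0' is:
  Dual:  min b^T y  s.t.  A^T y >= c,  y >= 0.

So the dual LP is:
  minimize  11y1 + 11y2 + 53y3
  subject to:
    y1 + 2y3 >= 4
    y2 + 4y3 >= 1
    y1, y2, y3 >= 0

Solving the primal: x* = (11, 7.75).
  primal value c^T x* = 51.75.
Solving the dual: y* = (3.5, 0, 0.25).
  dual value b^T y* = 51.75.
Strong duality: c^T x* = b^T y*. Confirmed.

51.75


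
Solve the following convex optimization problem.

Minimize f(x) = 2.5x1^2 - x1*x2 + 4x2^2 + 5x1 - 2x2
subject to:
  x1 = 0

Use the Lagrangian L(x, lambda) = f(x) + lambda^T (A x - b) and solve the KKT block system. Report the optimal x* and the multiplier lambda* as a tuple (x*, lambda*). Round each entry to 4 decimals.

Form the Lagrangian:
  L(x, lambda) = (1/2) x^T Q x + c^T x + lambda^T (A x - b)
Stationarity (grad_x L = 0): Q x + c + A^T lambda = 0.
Primal feasibility: A x = b.

This gives the KKT block system:
  [ Q   A^T ] [ x     ]   [-c ]
  [ A    0  ] [ lambda ] = [ b ]

Solving the linear system:
  x*      = (0, 0.25)
  lambda* = (-4.75)
  f(x*)   = -0.25

x* = (0, 0.25), lambda* = (-4.75)


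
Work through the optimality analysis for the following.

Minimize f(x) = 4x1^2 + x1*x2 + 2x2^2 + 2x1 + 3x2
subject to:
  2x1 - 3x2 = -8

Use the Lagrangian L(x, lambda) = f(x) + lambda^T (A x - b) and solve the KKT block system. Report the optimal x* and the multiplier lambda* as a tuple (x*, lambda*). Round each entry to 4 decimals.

Form the Lagrangian:
  L(x, lambda) = (1/2) x^T Q x + c^T x + lambda^T (A x - b)
Stationarity (grad_x L = 0): Q x + c + A^T lambda = 0.
Primal feasibility: A x = b.

This gives the KKT block system:
  [ Q   A^T ] [ x     ]   [-c ]
  [ A    0  ] [ lambda ] = [ b ]

Solving the linear system:
  x*      = (-1.24, 1.84)
  lambda* = (3.04)
  f(x*)   = 13.68

x* = (-1.24, 1.84), lambda* = (3.04)


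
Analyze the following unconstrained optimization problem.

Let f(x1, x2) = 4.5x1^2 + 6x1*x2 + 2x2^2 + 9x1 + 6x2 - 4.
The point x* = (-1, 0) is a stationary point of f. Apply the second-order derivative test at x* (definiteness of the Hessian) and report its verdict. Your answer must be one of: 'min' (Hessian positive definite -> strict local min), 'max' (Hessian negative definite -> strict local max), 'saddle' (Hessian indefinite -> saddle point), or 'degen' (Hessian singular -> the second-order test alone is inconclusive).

Compute the Hessian H = grad^2 f:
  H = [[9, 6], [6, 4]]
Verify stationarity: grad f(x*) = H x* + g = (0, 0).
Eigenvalues of H: 0, 13.
H has a zero eigenvalue (singular; positive semidefinite but not definite), so H is neither positive definite, negative definite, nor indefinite. The second-order test alone is inconclusive -> degen.
(Indeed, f is constant along the null direction of H through x*, so x* is not a strict local extremum.)

degen


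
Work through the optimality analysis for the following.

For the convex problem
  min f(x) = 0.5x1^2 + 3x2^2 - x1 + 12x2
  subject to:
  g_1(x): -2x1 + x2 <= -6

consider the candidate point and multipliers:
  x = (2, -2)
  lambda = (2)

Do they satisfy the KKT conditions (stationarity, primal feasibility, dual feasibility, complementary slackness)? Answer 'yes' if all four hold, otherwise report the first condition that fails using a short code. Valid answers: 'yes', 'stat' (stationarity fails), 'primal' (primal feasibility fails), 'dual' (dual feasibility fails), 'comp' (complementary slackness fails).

Gradient of f: grad f(x) = Q x + c = (1, 0)
Constraint values g_i(x) = a_i^T x - b_i:
  g_1((2, -2)) = 0
Stationarity residual: grad f(x) + sum_i lambda_i a_i = (-3, 2)
  -> stationarity FAILS
Primal feasibility (all g_i <= 0): OK
Dual feasibility (all lambda_i >= 0): OK
Complementary slackness (lambda_i * g_i(x) = 0 for all i): OK

Verdict: the first failing condition is stationarity -> stat.

stat


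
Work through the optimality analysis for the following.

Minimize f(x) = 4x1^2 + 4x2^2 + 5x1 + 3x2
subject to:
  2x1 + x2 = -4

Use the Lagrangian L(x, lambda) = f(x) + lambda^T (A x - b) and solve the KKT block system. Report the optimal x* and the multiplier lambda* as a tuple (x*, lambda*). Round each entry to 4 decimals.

Form the Lagrangian:
  L(x, lambda) = (1/2) x^T Q x + c^T x + lambda^T (A x - b)
Stationarity (grad_x L = 0): Q x + c + A^T lambda = 0.
Primal feasibility: A x = b.

This gives the KKT block system:
  [ Q   A^T ] [ x     ]   [-c ]
  [ A    0  ] [ lambda ] = [ b ]

Solving the linear system:
  x*      = (-1.575, -0.85)
  lambda* = (3.8)
  f(x*)   = 2.3875

x* = (-1.575, -0.85), lambda* = (3.8)


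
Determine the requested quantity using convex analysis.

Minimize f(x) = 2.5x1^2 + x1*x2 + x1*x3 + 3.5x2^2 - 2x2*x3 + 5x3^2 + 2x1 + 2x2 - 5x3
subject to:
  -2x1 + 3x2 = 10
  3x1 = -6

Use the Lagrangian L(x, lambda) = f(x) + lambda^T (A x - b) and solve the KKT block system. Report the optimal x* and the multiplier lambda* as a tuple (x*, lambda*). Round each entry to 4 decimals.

Form the Lagrangian:
  L(x, lambda) = (1/2) x^T Q x + c^T x + lambda^T (A x - b)
Stationarity (grad_x L = 0): Q x + c + A^T lambda = 0.
Primal feasibility: A x = b.

This gives the KKT block system:
  [ Q   A^T ] [ x     ]   [-c ]
  [ A    0  ] [ lambda ] = [ b ]

Solving the linear system:
  x*      = (-2, 2, 1.1)
  lambda* = (-3.9333, -0.9889)
  f(x*)   = 13.95

x* = (-2, 2, 1.1), lambda* = (-3.9333, -0.9889)


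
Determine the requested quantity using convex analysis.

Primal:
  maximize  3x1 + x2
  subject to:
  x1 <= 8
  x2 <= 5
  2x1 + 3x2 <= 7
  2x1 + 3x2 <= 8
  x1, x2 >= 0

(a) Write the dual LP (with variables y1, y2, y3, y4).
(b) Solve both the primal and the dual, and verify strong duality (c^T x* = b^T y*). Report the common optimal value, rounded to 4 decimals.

The standard primal-dual pair for 'max c^T x s.t. A x <= b, x >= 0' is:
  Dual:  min b^T y  s.t.  A^T y >= c,  y >= 0.

So the dual LP is:
  minimize  8y1 + 5y2 + 7y3 + 8y4
  subject to:
    y1 + 2y3 + 2y4 >= 3
    y2 + 3y3 + 3y4 >= 1
    y1, y2, y3, y4 >= 0

Solving the primal: x* = (3.5, 0).
  primal value c^T x* = 10.5.
Solving the dual: y* = (0, 0, 1.5, 0).
  dual value b^T y* = 10.5.
Strong duality: c^T x* = b^T y*. Confirmed.

10.5


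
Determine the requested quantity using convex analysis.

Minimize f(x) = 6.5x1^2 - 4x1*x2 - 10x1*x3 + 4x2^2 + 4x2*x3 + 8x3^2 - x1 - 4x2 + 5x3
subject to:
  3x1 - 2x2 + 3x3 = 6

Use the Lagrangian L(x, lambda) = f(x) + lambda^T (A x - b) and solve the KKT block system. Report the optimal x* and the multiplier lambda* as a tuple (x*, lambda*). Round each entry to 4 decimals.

Form the Lagrangian:
  L(x, lambda) = (1/2) x^T Q x + c^T x + lambda^T (A x - b)
Stationarity (grad_x L = 0): Q x + c + A^T lambda = 0.
Primal feasibility: A x = b.

This gives the KKT block system:
  [ Q   A^T ] [ x     ]   [-c ]
  [ A    0  ] [ lambda ] = [ b ]

Solving the linear system:
  x*      = (1.2765, 0.1796, 0.8432)
  lambda* = (-2.1481)
  f(x*)   = 7.5549

x* = (1.2765, 0.1796, 0.8432), lambda* = (-2.1481)


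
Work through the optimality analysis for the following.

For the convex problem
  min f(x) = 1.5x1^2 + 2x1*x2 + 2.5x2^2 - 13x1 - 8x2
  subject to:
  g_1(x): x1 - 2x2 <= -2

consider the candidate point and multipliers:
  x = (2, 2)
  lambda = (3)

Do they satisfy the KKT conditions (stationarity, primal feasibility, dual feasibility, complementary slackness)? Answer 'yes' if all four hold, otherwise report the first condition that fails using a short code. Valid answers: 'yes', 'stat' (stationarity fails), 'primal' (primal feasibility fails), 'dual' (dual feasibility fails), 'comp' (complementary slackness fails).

Gradient of f: grad f(x) = Q x + c = (-3, 6)
Constraint values g_i(x) = a_i^T x - b_i:
  g_1((2, 2)) = 0
Stationarity residual: grad f(x) + sum_i lambda_i a_i = (0, 0)
  -> stationarity OK
Primal feasibility (all g_i <= 0): OK
Dual feasibility (all lambda_i >= 0): OK
Complementary slackness (lambda_i * g_i(x) = 0 for all i): OK

Verdict: yes, KKT holds.

yes


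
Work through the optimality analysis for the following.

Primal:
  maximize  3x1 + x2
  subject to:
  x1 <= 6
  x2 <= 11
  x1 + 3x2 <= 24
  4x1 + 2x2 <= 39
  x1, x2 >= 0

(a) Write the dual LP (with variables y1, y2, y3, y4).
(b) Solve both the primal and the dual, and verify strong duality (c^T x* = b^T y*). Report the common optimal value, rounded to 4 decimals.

The standard primal-dual pair for 'max c^T x s.t. A x <= b, x >= 0' is:
  Dual:  min b^T y  s.t.  A^T y >= c,  y >= 0.

So the dual LP is:
  minimize  6y1 + 11y2 + 24y3 + 39y4
  subject to:
    y1 + y3 + 4y4 >= 3
    y2 + 3y3 + 2y4 >= 1
    y1, y2, y3, y4 >= 0

Solving the primal: x* = (6, 6).
  primal value c^T x* = 24.
Solving the dual: y* = (2.6667, 0, 0.3333, 0).
  dual value b^T y* = 24.
Strong duality: c^T x* = b^T y*. Confirmed.

24


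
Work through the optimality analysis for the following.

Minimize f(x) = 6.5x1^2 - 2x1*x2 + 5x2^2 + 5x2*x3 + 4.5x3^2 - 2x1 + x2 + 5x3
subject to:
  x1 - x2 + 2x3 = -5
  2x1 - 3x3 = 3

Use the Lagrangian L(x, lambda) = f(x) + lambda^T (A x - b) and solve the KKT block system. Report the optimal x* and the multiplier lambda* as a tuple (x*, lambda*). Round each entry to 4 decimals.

Form the Lagrangian:
  L(x, lambda) = (1/2) x^T Q x + c^T x + lambda^T (A x - b)
Stationarity (grad_x L = 0): Q x + c + A^T lambda = 0.
Primal feasibility: A x = b.

This gives the KKT block system:
  [ Q   A^T ] [ x     ]   [-c ]
  [ A    0  ] [ lambda ] = [ b ]

Solving the linear system:
  x*      = (-0.7725, 1.1974, -1.515)
  lambda* = (6.9442, 3.7468)
  f(x*)   = 9.324

x* = (-0.7725, 1.1974, -1.515), lambda* = (6.9442, 3.7468)


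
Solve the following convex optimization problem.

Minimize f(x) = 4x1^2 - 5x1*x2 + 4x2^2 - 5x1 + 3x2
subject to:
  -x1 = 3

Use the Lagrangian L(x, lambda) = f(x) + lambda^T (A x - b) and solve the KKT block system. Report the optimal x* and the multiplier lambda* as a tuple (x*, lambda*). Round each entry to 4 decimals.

Form the Lagrangian:
  L(x, lambda) = (1/2) x^T Q x + c^T x + lambda^T (A x - b)
Stationarity (grad_x L = 0): Q x + c + A^T lambda = 0.
Primal feasibility: A x = b.

This gives the KKT block system:
  [ Q   A^T ] [ x     ]   [-c ]
  [ A    0  ] [ lambda ] = [ b ]

Solving the linear system:
  x*      = (-3, -2.25)
  lambda* = (-17.75)
  f(x*)   = 30.75

x* = (-3, -2.25), lambda* = (-17.75)


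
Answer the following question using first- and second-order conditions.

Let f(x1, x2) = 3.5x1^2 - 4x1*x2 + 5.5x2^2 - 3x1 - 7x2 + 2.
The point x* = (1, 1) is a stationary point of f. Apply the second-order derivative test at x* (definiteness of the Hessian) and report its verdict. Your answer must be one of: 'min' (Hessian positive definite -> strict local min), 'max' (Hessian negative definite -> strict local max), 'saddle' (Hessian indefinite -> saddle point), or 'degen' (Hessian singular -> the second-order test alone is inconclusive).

Compute the Hessian H = grad^2 f:
  H = [[7, -4], [-4, 11]]
Verify stationarity: grad f(x*) = H x* + g = (0, 0).
Eigenvalues of H: 4.5279, 13.4721.
Both eigenvalues > 0, so H is positive definite -> x* is a strict local min.

min


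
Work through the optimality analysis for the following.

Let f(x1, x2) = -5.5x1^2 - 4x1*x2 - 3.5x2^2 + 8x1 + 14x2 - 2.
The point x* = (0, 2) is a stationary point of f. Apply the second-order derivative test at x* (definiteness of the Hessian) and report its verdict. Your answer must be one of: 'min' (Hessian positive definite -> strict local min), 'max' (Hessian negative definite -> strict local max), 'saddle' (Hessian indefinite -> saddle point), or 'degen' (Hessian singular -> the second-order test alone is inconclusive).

Compute the Hessian H = grad^2 f:
  H = [[-11, -4], [-4, -7]]
Verify stationarity: grad f(x*) = H x* + g = (0, 0).
Eigenvalues of H: -13.4721, -4.5279.
Both eigenvalues < 0, so H is negative definite -> x* is a strict local max.

max


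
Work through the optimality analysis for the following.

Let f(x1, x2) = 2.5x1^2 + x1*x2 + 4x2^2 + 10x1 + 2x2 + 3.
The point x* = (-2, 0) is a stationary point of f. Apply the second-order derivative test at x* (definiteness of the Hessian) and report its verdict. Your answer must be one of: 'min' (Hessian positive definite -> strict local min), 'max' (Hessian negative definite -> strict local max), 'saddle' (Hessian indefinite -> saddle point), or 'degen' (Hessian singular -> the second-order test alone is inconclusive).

Compute the Hessian H = grad^2 f:
  H = [[5, 1], [1, 8]]
Verify stationarity: grad f(x*) = H x* + g = (0, 0).
Eigenvalues of H: 4.6972, 8.3028.
Both eigenvalues > 0, so H is positive definite -> x* is a strict local min.

min


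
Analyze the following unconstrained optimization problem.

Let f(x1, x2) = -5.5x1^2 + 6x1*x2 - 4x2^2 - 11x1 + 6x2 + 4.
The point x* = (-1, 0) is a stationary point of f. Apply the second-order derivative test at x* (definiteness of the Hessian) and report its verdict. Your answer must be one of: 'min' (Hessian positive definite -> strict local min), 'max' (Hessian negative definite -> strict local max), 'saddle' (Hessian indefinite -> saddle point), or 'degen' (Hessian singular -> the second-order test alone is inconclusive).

Compute the Hessian H = grad^2 f:
  H = [[-11, 6], [6, -8]]
Verify stationarity: grad f(x*) = H x* + g = (0, 0).
Eigenvalues of H: -15.6847, -3.3153.
Both eigenvalues < 0, so H is negative definite -> x* is a strict local max.

max


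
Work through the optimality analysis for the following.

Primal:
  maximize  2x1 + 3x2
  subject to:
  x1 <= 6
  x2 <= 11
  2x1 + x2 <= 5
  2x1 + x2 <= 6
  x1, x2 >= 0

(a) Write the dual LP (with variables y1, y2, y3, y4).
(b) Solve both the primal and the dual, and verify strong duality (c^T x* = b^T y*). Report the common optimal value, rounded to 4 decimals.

The standard primal-dual pair for 'max c^T x s.t. A x <= b, x >= 0' is:
  Dual:  min b^T y  s.t.  A^T y >= c,  y >= 0.

So the dual LP is:
  minimize  6y1 + 11y2 + 5y3 + 6y4
  subject to:
    y1 + 2y3 + 2y4 >= 2
    y2 + y3 + y4 >= 3
    y1, y2, y3, y4 >= 0

Solving the primal: x* = (0, 5).
  primal value c^T x* = 15.
Solving the dual: y* = (0, 0, 3, 0).
  dual value b^T y* = 15.
Strong duality: c^T x* = b^T y*. Confirmed.

15


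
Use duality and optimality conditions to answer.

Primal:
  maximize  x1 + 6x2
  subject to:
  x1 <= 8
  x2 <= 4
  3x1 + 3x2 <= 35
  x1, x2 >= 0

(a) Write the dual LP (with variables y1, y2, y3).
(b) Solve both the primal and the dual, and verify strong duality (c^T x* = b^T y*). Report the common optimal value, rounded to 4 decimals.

The standard primal-dual pair for 'max c^T x s.t. A x <= b, x >= 0' is:
  Dual:  min b^T y  s.t.  A^T y >= c,  y >= 0.

So the dual LP is:
  minimize  8y1 + 4y2 + 35y3
  subject to:
    y1 + 3y3 >= 1
    y2 + 3y3 >= 6
    y1, y2, y3 >= 0

Solving the primal: x* = (7.6667, 4).
  primal value c^T x* = 31.6667.
Solving the dual: y* = (0, 5, 0.3333).
  dual value b^T y* = 31.6667.
Strong duality: c^T x* = b^T y*. Confirmed.

31.6667


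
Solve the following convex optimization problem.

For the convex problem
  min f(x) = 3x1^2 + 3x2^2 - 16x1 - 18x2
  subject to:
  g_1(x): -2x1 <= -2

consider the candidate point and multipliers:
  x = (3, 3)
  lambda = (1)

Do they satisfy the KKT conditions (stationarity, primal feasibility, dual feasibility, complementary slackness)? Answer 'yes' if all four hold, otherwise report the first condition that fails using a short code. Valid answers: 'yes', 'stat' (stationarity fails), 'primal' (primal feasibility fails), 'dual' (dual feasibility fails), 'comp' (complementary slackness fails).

Gradient of f: grad f(x) = Q x + c = (2, 0)
Constraint values g_i(x) = a_i^T x - b_i:
  g_1((3, 3)) = -4
Stationarity residual: grad f(x) + sum_i lambda_i a_i = (0, 0)
  -> stationarity OK
Primal feasibility (all g_i <= 0): OK
Dual feasibility (all lambda_i >= 0): OK
Complementary slackness (lambda_i * g_i(x) = 0 for all i): FAILS

Verdict: the first failing condition is complementary_slackness -> comp.

comp


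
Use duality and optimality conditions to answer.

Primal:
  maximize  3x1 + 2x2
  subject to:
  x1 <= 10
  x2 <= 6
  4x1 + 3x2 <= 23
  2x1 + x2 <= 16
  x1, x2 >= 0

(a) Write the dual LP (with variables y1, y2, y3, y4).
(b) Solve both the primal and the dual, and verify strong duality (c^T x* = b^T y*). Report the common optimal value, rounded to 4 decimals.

The standard primal-dual pair for 'max c^T x s.t. A x <= b, x >= 0' is:
  Dual:  min b^T y  s.t.  A^T y >= c,  y >= 0.

So the dual LP is:
  minimize  10y1 + 6y2 + 23y3 + 16y4
  subject to:
    y1 + 4y3 + 2y4 >= 3
    y2 + 3y3 + y4 >= 2
    y1, y2, y3, y4 >= 0

Solving the primal: x* = (5.75, 0).
  primal value c^T x* = 17.25.
Solving the dual: y* = (0, 0, 0.75, 0).
  dual value b^T y* = 17.25.
Strong duality: c^T x* = b^T y*. Confirmed.

17.25


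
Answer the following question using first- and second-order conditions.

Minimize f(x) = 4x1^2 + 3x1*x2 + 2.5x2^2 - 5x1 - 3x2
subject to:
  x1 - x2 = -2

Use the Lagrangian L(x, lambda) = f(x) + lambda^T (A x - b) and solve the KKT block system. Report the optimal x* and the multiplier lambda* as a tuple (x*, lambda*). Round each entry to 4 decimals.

Form the Lagrangian:
  L(x, lambda) = (1/2) x^T Q x + c^T x + lambda^T (A x - b)
Stationarity (grad_x L = 0): Q x + c + A^T lambda = 0.
Primal feasibility: A x = b.

This gives the KKT block system:
  [ Q   A^T ] [ x     ]   [-c ]
  [ A    0  ] [ lambda ] = [ b ]

Solving the linear system:
  x*      = (-0.4211, 1.5789)
  lambda* = (3.6316)
  f(x*)   = 2.3158

x* = (-0.4211, 1.5789), lambda* = (3.6316)
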